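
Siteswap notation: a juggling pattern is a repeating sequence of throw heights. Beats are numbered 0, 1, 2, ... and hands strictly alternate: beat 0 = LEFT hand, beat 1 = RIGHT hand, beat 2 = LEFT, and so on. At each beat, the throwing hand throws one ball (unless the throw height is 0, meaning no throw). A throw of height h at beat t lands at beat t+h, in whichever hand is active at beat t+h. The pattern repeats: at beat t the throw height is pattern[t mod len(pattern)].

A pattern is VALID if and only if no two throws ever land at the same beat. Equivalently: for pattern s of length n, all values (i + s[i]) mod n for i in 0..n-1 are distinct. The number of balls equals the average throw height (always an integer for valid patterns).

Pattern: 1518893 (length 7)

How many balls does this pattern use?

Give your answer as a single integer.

Pattern = [1, 5, 1, 8, 8, 9, 3], length n = 7
  position 0: throw height = 1, running sum = 1
  position 1: throw height = 5, running sum = 6
  position 2: throw height = 1, running sum = 7
  position 3: throw height = 8, running sum = 15
  position 4: throw height = 8, running sum = 23
  position 5: throw height = 9, running sum = 32
  position 6: throw height = 3, running sum = 35
Total sum = 35; balls = sum / n = 35 / 7 = 5

Answer: 5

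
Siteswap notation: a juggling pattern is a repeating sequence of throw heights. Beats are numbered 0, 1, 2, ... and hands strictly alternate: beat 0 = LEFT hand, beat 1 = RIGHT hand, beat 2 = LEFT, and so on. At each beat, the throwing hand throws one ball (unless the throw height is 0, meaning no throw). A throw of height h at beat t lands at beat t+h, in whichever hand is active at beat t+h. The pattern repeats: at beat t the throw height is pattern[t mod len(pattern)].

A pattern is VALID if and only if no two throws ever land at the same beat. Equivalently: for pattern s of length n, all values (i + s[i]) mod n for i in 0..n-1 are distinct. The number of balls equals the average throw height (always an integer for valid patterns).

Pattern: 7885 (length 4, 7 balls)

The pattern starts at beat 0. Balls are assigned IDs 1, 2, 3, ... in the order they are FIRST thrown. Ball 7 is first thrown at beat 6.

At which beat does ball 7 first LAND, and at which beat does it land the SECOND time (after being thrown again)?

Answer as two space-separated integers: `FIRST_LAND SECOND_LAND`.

Beat 0 (L): throw ball1 h=7 -> lands@7:R; in-air after throw: [b1@7:R]
Beat 1 (R): throw ball2 h=8 -> lands@9:R; in-air after throw: [b1@7:R b2@9:R]
Beat 2 (L): throw ball3 h=8 -> lands@10:L; in-air after throw: [b1@7:R b2@9:R b3@10:L]
Beat 3 (R): throw ball4 h=5 -> lands@8:L; in-air after throw: [b1@7:R b4@8:L b2@9:R b3@10:L]
Beat 4 (L): throw ball5 h=7 -> lands@11:R; in-air after throw: [b1@7:R b4@8:L b2@9:R b3@10:L b5@11:R]
Beat 5 (R): throw ball6 h=8 -> lands@13:R; in-air after throw: [b1@7:R b4@8:L b2@9:R b3@10:L b5@11:R b6@13:R]
Beat 6 (L): throw ball7 h=8 -> lands@14:L; in-air after throw: [b1@7:R b4@8:L b2@9:R b3@10:L b5@11:R b6@13:R b7@14:L]
Beat 7 (R): throw ball1 h=5 -> lands@12:L; in-air after throw: [b4@8:L b2@9:R b3@10:L b5@11:R b1@12:L b6@13:R b7@14:L]
Beat 8 (L): throw ball4 h=7 -> lands@15:R; in-air after throw: [b2@9:R b3@10:L b5@11:R b1@12:L b6@13:R b7@14:L b4@15:R]
Beat 9 (R): throw ball2 h=8 -> lands@17:R; in-air after throw: [b3@10:L b5@11:R b1@12:L b6@13:R b7@14:L b4@15:R b2@17:R]
Beat 10 (L): throw ball3 h=8 -> lands@18:L; in-air after throw: [b5@11:R b1@12:L b6@13:R b7@14:L b4@15:R b2@17:R b3@18:L]
Beat 11 (R): throw ball5 h=5 -> lands@16:L; in-air after throw: [b1@12:L b6@13:R b7@14:L b4@15:R b5@16:L b2@17:R b3@18:L]
Beat 12 (L): throw ball1 h=7 -> lands@19:R; in-air after throw: [b6@13:R b7@14:L b4@15:R b5@16:L b2@17:R b3@18:L b1@19:R]
Beat 13 (R): throw ball6 h=8 -> lands@21:R; in-air after throw: [b7@14:L b4@15:R b5@16:L b2@17:R b3@18:L b1@19:R b6@21:R]
Beat 14 (L): throw ball7 h=8 -> lands@22:L; in-air after throw: [b4@15:R b5@16:L b2@17:R b3@18:L b1@19:R b6@21:R b7@22:L]
Beat 15 (R): throw ball4 h=5 -> lands@20:L; in-air after throw: [b5@16:L b2@17:R b3@18:L b1@19:R b4@20:L b6@21:R b7@22:L]
Beat 16 (L): throw ball5 h=7 -> lands@23:R; in-air after throw: [b2@17:R b3@18:L b1@19:R b4@20:L b6@21:R b7@22:L b5@23:R]
Beat 17 (R): throw ball2 h=8 -> lands@25:R; in-air after throw: [b3@18:L b1@19:R b4@20:L b6@21:R b7@22:L b5@23:R b2@25:R]
Beat 18 (L): throw ball3 h=8 -> lands@26:L; in-air after throw: [b1@19:R b4@20:L b6@21:R b7@22:L b5@23:R b2@25:R b3@26:L]
Ball 7: thrown@6 h=8 -> first land @14; rethrown@14 h=8 -> second land @22

Answer: 14 22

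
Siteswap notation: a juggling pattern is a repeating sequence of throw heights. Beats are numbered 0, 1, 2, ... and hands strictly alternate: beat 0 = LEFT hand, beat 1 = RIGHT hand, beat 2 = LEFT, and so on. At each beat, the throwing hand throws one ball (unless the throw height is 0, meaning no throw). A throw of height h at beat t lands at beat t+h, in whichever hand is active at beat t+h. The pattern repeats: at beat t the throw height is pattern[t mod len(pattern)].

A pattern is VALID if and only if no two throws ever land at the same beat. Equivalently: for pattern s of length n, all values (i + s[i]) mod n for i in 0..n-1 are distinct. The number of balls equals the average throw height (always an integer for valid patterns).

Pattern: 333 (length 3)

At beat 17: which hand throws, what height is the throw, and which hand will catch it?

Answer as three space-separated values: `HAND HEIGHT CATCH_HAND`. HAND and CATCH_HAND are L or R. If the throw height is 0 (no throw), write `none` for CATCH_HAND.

Answer: R 3 L

Derivation:
Beat 17: 17 mod 2 = 1, so hand = R
Throw height = pattern[17 mod 3] = pattern[2] = 3
Lands at beat 17+3=20, 20 mod 2 = 0, so catch hand = L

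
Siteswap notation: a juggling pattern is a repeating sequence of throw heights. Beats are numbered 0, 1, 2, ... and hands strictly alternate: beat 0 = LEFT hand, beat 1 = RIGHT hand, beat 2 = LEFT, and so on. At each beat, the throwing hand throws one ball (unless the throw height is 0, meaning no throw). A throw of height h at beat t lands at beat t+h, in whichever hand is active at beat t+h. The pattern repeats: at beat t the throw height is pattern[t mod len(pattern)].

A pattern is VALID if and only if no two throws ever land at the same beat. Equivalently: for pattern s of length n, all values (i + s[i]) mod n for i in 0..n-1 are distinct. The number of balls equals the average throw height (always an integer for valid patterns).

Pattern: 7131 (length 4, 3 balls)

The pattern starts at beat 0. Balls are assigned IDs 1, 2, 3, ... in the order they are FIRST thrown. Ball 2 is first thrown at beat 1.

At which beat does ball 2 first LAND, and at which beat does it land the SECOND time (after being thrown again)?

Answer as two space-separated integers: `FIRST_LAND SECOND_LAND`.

Answer: 2 5

Derivation:
Beat 0 (L): throw ball1 h=7 -> lands@7:R; in-air after throw: [b1@7:R]
Beat 1 (R): throw ball2 h=1 -> lands@2:L; in-air after throw: [b2@2:L b1@7:R]
Beat 2 (L): throw ball2 h=3 -> lands@5:R; in-air after throw: [b2@5:R b1@7:R]
Beat 3 (R): throw ball3 h=1 -> lands@4:L; in-air after throw: [b3@4:L b2@5:R b1@7:R]
Beat 4 (L): throw ball3 h=7 -> lands@11:R; in-air after throw: [b2@5:R b1@7:R b3@11:R]
Beat 5 (R): throw ball2 h=1 -> lands@6:L; in-air after throw: [b2@6:L b1@7:R b3@11:R]
Ball 2: thrown@1 h=1 -> first land @2; rethrown@2 h=3 -> second land @5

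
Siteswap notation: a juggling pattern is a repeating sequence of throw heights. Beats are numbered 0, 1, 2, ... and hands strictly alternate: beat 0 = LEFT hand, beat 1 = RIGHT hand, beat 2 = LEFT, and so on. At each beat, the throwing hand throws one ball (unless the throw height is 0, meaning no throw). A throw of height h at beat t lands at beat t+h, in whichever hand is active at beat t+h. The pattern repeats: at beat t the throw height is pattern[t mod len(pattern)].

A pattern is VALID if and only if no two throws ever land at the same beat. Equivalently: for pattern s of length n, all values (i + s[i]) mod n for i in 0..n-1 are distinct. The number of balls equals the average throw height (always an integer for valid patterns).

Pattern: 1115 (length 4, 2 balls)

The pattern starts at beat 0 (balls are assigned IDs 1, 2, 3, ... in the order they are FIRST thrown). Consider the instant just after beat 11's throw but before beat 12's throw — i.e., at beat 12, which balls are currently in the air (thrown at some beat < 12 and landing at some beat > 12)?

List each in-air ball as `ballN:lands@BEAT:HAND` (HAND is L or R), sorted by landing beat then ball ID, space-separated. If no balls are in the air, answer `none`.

Beat 0 (L): throw ball1 h=1 -> lands@1:R; in-air after throw: [b1@1:R]
Beat 1 (R): throw ball1 h=1 -> lands@2:L; in-air after throw: [b1@2:L]
Beat 2 (L): throw ball1 h=1 -> lands@3:R; in-air after throw: [b1@3:R]
Beat 3 (R): throw ball1 h=5 -> lands@8:L; in-air after throw: [b1@8:L]
Beat 4 (L): throw ball2 h=1 -> lands@5:R; in-air after throw: [b2@5:R b1@8:L]
Beat 5 (R): throw ball2 h=1 -> lands@6:L; in-air after throw: [b2@6:L b1@8:L]
Beat 6 (L): throw ball2 h=1 -> lands@7:R; in-air after throw: [b2@7:R b1@8:L]
Beat 7 (R): throw ball2 h=5 -> lands@12:L; in-air after throw: [b1@8:L b2@12:L]
Beat 8 (L): throw ball1 h=1 -> lands@9:R; in-air after throw: [b1@9:R b2@12:L]
Beat 9 (R): throw ball1 h=1 -> lands@10:L; in-air after throw: [b1@10:L b2@12:L]
Beat 10 (L): throw ball1 h=1 -> lands@11:R; in-air after throw: [b1@11:R b2@12:L]
Beat 11 (R): throw ball1 h=5 -> lands@16:L; in-air after throw: [b2@12:L b1@16:L]
Beat 12 (L): throw ball2 h=1 -> lands@13:R; in-air after throw: [b2@13:R b1@16:L]

Answer: ball1:lands@16:L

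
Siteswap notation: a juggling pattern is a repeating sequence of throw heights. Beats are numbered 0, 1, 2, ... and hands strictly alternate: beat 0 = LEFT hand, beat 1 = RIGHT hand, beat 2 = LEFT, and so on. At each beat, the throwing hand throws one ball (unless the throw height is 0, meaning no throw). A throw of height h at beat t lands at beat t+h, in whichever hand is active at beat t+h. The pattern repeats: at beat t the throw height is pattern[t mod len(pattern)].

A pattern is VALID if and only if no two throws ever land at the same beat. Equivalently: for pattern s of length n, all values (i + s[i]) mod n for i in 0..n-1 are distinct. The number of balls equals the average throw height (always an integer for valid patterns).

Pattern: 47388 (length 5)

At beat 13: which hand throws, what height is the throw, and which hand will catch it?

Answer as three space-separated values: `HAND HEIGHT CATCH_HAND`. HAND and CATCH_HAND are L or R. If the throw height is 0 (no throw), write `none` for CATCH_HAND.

Beat 13: 13 mod 2 = 1, so hand = R
Throw height = pattern[13 mod 5] = pattern[3] = 8
Lands at beat 13+8=21, 21 mod 2 = 1, so catch hand = R

Answer: R 8 R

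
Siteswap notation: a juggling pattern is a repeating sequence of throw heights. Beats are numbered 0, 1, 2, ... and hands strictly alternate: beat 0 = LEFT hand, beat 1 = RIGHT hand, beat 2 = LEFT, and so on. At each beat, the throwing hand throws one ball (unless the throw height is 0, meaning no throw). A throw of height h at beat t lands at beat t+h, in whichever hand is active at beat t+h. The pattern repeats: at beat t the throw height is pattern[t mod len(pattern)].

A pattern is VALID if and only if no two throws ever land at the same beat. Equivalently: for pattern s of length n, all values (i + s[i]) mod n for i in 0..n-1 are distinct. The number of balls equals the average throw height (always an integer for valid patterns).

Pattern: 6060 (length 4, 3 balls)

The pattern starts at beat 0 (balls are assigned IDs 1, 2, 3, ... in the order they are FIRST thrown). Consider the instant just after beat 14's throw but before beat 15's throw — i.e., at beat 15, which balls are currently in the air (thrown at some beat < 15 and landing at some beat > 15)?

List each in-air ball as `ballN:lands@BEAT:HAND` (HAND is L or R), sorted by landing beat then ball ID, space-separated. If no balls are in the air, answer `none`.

Beat 0 (L): throw ball1 h=6 -> lands@6:L; in-air after throw: [b1@6:L]
Beat 2 (L): throw ball2 h=6 -> lands@8:L; in-air after throw: [b1@6:L b2@8:L]
Beat 4 (L): throw ball3 h=6 -> lands@10:L; in-air after throw: [b1@6:L b2@8:L b3@10:L]
Beat 6 (L): throw ball1 h=6 -> lands@12:L; in-air after throw: [b2@8:L b3@10:L b1@12:L]
Beat 8 (L): throw ball2 h=6 -> lands@14:L; in-air after throw: [b3@10:L b1@12:L b2@14:L]
Beat 10 (L): throw ball3 h=6 -> lands@16:L; in-air after throw: [b1@12:L b2@14:L b3@16:L]
Beat 12 (L): throw ball1 h=6 -> lands@18:L; in-air after throw: [b2@14:L b3@16:L b1@18:L]
Beat 14 (L): throw ball2 h=6 -> lands@20:L; in-air after throw: [b3@16:L b1@18:L b2@20:L]

Answer: ball3:lands@16:L ball1:lands@18:L ball2:lands@20:L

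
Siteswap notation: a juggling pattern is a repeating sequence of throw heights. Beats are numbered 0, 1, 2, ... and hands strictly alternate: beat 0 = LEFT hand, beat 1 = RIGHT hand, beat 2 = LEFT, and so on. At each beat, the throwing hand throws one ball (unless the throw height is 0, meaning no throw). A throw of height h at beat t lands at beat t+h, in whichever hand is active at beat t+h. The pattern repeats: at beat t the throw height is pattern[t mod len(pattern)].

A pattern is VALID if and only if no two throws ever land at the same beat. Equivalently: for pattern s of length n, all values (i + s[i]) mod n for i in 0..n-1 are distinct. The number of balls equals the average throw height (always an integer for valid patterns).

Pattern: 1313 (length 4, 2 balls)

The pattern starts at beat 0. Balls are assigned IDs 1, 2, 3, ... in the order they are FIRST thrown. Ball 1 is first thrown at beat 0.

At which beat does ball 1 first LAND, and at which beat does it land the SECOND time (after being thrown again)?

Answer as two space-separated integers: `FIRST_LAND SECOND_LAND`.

Beat 0 (L): throw ball1 h=1 -> lands@1:R; in-air after throw: [b1@1:R]
Beat 1 (R): throw ball1 h=3 -> lands@4:L; in-air after throw: [b1@4:L]
Beat 2 (L): throw ball2 h=1 -> lands@3:R; in-air after throw: [b2@3:R b1@4:L]
Beat 3 (R): throw ball2 h=3 -> lands@6:L; in-air after throw: [b1@4:L b2@6:L]
Beat 4 (L): throw ball1 h=1 -> lands@5:R; in-air after throw: [b1@5:R b2@6:L]
Ball 1: thrown@0 h=1 -> first land @1; rethrown@1 h=3 -> second land @4

Answer: 1 4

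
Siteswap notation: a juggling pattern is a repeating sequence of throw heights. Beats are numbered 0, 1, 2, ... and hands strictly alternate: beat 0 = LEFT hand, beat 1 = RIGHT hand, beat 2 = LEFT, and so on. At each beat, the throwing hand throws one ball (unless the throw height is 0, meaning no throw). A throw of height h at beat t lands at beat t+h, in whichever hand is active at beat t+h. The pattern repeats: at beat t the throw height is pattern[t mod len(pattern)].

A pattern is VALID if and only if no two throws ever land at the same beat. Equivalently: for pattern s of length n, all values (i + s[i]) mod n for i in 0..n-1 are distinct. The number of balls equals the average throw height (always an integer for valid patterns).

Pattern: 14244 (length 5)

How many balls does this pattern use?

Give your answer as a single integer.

Pattern = [1, 4, 2, 4, 4], length n = 5
  position 0: throw height = 1, running sum = 1
  position 1: throw height = 4, running sum = 5
  position 2: throw height = 2, running sum = 7
  position 3: throw height = 4, running sum = 11
  position 4: throw height = 4, running sum = 15
Total sum = 15; balls = sum / n = 15 / 5 = 3

Answer: 3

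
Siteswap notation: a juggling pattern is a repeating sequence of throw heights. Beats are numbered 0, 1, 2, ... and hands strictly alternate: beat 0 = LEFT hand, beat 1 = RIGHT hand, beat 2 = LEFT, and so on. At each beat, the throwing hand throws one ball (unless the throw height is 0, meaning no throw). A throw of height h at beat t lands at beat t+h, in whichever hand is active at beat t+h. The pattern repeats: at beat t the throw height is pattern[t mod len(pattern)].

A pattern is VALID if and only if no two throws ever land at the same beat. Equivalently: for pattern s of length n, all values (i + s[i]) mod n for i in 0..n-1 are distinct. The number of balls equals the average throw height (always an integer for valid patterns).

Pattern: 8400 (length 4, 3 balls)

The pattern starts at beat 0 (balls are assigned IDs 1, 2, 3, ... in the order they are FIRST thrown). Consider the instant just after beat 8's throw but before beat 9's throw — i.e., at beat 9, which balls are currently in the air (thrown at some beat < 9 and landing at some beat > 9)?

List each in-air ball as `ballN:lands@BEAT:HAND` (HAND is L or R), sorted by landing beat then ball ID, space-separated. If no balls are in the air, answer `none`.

Answer: ball3:lands@12:L ball1:lands@16:L

Derivation:
Beat 0 (L): throw ball1 h=8 -> lands@8:L; in-air after throw: [b1@8:L]
Beat 1 (R): throw ball2 h=4 -> lands@5:R; in-air after throw: [b2@5:R b1@8:L]
Beat 4 (L): throw ball3 h=8 -> lands@12:L; in-air after throw: [b2@5:R b1@8:L b3@12:L]
Beat 5 (R): throw ball2 h=4 -> lands@9:R; in-air after throw: [b1@8:L b2@9:R b3@12:L]
Beat 8 (L): throw ball1 h=8 -> lands@16:L; in-air after throw: [b2@9:R b3@12:L b1@16:L]
Beat 9 (R): throw ball2 h=4 -> lands@13:R; in-air after throw: [b3@12:L b2@13:R b1@16:L]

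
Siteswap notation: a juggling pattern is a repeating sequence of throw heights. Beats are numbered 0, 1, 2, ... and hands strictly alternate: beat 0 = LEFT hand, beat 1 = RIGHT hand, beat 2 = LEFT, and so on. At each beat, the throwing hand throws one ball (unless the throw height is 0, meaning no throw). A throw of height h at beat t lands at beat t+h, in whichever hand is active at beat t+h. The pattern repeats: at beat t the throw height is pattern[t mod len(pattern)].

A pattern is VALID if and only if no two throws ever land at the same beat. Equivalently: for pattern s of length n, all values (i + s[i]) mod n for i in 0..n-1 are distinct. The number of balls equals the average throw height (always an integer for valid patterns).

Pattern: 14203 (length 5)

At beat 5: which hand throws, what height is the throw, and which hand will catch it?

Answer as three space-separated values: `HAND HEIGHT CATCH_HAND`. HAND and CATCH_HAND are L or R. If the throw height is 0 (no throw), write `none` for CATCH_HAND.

Beat 5: 5 mod 2 = 1, so hand = R
Throw height = pattern[5 mod 5] = pattern[0] = 1
Lands at beat 5+1=6, 6 mod 2 = 0, so catch hand = L

Answer: R 1 L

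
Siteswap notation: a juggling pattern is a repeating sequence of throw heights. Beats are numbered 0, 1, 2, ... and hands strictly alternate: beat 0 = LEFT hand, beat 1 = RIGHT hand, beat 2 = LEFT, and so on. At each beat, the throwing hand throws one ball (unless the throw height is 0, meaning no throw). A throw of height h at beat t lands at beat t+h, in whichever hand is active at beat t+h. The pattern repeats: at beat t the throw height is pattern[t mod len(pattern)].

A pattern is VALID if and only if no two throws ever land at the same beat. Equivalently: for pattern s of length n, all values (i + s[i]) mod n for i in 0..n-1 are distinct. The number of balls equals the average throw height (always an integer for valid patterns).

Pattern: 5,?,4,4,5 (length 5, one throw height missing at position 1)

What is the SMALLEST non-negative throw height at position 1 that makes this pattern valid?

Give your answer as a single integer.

i=0: (0 + 5) mod 5 = 0
i=1: s[i]=? (unknown)
i=2: (2 + 4) mod 5 = 1
i=3: (3 + 4) mod 5 = 2
i=4: (4 + 5) mod 5 = 4
Known residues: [0, 1, 2, 4]; need a permutation of 0..4, so missing residue r = 3
Need (1 + s) mod 5 = 3; smallest s = (3 - 1) mod 5 = 2

Answer: 2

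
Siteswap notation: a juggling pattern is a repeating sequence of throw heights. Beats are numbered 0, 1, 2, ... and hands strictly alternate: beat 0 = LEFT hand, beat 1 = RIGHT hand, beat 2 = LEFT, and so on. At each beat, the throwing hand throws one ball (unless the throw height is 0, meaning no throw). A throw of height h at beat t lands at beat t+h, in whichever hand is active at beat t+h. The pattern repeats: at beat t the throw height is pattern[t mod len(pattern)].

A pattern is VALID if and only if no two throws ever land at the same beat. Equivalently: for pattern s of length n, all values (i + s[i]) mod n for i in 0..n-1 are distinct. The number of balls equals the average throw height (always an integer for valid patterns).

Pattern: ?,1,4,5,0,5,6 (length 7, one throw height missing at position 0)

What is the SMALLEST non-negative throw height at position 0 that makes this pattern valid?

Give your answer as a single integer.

i=0: s[i]=? (unknown)
i=1: (1 + 1) mod 7 = 2
i=2: (2 + 4) mod 7 = 6
i=3: (3 + 5) mod 7 = 1
i=4: (4 + 0) mod 7 = 4
i=5: (5 + 5) mod 7 = 3
i=6: (6 + 6) mod 7 = 5
Known residues: [1, 2, 3, 4, 5, 6]; need a permutation of 0..6, so missing residue r = 0
Need (0 + s) mod 7 = 0; smallest s = (0 - 0) mod 7 = 0

Answer: 0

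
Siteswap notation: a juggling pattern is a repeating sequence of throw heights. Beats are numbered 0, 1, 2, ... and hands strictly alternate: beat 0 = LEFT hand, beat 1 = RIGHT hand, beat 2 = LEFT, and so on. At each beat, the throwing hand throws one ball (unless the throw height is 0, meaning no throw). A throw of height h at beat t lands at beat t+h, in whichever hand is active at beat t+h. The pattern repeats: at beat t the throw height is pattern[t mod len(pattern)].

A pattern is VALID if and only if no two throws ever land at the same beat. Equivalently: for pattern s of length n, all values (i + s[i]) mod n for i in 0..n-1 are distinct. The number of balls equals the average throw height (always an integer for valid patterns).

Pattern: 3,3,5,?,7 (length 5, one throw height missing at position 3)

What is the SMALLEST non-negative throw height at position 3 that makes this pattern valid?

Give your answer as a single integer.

Answer: 2

Derivation:
i=0: (0 + 3) mod 5 = 3
i=1: (1 + 3) mod 5 = 4
i=2: (2 + 5) mod 5 = 2
i=3: s[i]=? (unknown)
i=4: (4 + 7) mod 5 = 1
Known residues: [1, 2, 3, 4]; need a permutation of 0..4, so missing residue r = 0
Need (3 + s) mod 5 = 0; smallest s = (0 - 3) mod 5 = 2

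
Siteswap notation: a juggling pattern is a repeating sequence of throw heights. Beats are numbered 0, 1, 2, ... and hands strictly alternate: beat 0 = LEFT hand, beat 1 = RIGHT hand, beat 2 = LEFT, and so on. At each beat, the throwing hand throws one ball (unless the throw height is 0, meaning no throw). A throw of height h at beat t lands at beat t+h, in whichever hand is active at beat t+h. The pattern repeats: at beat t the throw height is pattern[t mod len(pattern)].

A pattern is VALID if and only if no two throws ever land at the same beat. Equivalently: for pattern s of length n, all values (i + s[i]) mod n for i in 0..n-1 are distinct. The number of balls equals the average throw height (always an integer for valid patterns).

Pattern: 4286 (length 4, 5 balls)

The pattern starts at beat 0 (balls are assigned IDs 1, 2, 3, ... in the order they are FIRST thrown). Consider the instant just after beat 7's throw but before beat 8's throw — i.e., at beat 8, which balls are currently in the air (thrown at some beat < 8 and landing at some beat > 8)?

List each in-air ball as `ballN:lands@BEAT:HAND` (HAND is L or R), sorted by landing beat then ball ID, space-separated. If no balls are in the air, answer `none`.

Answer: ball2:lands@9:R ball3:lands@10:L ball4:lands@13:R ball5:lands@14:L

Derivation:
Beat 0 (L): throw ball1 h=4 -> lands@4:L; in-air after throw: [b1@4:L]
Beat 1 (R): throw ball2 h=2 -> lands@3:R; in-air after throw: [b2@3:R b1@4:L]
Beat 2 (L): throw ball3 h=8 -> lands@10:L; in-air after throw: [b2@3:R b1@4:L b3@10:L]
Beat 3 (R): throw ball2 h=6 -> lands@9:R; in-air after throw: [b1@4:L b2@9:R b3@10:L]
Beat 4 (L): throw ball1 h=4 -> lands@8:L; in-air after throw: [b1@8:L b2@9:R b3@10:L]
Beat 5 (R): throw ball4 h=2 -> lands@7:R; in-air after throw: [b4@7:R b1@8:L b2@9:R b3@10:L]
Beat 6 (L): throw ball5 h=8 -> lands@14:L; in-air after throw: [b4@7:R b1@8:L b2@9:R b3@10:L b5@14:L]
Beat 7 (R): throw ball4 h=6 -> lands@13:R; in-air after throw: [b1@8:L b2@9:R b3@10:L b4@13:R b5@14:L]
Beat 8 (L): throw ball1 h=4 -> lands@12:L; in-air after throw: [b2@9:R b3@10:L b1@12:L b4@13:R b5@14:L]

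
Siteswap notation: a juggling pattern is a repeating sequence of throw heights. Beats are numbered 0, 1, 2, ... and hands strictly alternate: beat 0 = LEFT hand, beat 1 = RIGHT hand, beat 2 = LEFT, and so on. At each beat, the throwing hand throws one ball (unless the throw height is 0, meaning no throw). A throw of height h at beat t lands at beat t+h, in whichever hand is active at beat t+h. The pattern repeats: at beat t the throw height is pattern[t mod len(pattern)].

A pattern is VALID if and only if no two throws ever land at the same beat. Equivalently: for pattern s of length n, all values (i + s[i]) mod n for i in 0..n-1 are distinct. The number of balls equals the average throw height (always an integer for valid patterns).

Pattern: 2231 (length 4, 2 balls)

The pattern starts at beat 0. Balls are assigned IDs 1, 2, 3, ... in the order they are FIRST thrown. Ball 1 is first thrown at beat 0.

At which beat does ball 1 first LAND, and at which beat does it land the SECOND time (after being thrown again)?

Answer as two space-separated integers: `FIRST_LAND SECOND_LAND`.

Answer: 2 5

Derivation:
Beat 0 (L): throw ball1 h=2 -> lands@2:L; in-air after throw: [b1@2:L]
Beat 1 (R): throw ball2 h=2 -> lands@3:R; in-air after throw: [b1@2:L b2@3:R]
Beat 2 (L): throw ball1 h=3 -> lands@5:R; in-air after throw: [b2@3:R b1@5:R]
Beat 3 (R): throw ball2 h=1 -> lands@4:L; in-air after throw: [b2@4:L b1@5:R]
Beat 4 (L): throw ball2 h=2 -> lands@6:L; in-air after throw: [b1@5:R b2@6:L]
Beat 5 (R): throw ball1 h=2 -> lands@7:R; in-air after throw: [b2@6:L b1@7:R]
Ball 1: thrown@0 h=2 -> first land @2; rethrown@2 h=3 -> second land @5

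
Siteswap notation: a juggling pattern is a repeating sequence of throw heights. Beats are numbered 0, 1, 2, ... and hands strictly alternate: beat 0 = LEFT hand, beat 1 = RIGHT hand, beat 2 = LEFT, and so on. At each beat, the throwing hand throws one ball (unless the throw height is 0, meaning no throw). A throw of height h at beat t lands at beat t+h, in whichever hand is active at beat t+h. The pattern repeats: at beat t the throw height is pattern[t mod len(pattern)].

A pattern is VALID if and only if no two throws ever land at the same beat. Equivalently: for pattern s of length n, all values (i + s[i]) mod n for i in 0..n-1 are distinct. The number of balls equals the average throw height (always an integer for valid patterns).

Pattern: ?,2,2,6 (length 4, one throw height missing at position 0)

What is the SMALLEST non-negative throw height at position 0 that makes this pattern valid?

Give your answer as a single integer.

i=0: s[i]=? (unknown)
i=1: (1 + 2) mod 4 = 3
i=2: (2 + 2) mod 4 = 0
i=3: (3 + 6) mod 4 = 1
Known residues: [0, 1, 3]; need a permutation of 0..3, so missing residue r = 2
Need (0 + s) mod 4 = 2; smallest s = (2 - 0) mod 4 = 2

Answer: 2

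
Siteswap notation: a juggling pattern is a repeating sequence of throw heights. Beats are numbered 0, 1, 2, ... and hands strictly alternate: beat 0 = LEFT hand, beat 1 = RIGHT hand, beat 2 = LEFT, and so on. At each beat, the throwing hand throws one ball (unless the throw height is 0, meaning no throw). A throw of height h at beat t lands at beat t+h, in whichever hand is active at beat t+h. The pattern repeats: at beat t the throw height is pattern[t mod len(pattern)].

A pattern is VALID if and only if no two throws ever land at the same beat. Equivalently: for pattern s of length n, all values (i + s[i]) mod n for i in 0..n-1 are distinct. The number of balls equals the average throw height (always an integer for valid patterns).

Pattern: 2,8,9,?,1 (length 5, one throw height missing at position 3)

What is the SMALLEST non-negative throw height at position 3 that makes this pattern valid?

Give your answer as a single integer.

i=0: (0 + 2) mod 5 = 2
i=1: (1 + 8) mod 5 = 4
i=2: (2 + 9) mod 5 = 1
i=3: s[i]=? (unknown)
i=4: (4 + 1) mod 5 = 0
Known residues: [0, 1, 2, 4]; need a permutation of 0..4, so missing residue r = 3
Need (3 + s) mod 5 = 3; smallest s = (3 - 3) mod 5 = 0

Answer: 0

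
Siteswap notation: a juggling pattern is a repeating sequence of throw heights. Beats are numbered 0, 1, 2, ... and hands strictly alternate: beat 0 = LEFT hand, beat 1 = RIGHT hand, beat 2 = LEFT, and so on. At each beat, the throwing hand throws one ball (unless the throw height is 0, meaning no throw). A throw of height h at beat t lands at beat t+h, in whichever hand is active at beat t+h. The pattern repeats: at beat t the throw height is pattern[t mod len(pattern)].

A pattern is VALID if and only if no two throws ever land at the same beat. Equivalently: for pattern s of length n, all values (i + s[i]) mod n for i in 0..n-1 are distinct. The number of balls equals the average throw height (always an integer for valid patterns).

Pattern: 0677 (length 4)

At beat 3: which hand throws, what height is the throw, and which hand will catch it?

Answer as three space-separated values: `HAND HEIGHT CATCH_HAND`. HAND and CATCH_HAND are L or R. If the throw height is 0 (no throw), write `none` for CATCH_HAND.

Beat 3: 3 mod 2 = 1, so hand = R
Throw height = pattern[3 mod 4] = pattern[3] = 7
Lands at beat 3+7=10, 10 mod 2 = 0, so catch hand = L

Answer: R 7 L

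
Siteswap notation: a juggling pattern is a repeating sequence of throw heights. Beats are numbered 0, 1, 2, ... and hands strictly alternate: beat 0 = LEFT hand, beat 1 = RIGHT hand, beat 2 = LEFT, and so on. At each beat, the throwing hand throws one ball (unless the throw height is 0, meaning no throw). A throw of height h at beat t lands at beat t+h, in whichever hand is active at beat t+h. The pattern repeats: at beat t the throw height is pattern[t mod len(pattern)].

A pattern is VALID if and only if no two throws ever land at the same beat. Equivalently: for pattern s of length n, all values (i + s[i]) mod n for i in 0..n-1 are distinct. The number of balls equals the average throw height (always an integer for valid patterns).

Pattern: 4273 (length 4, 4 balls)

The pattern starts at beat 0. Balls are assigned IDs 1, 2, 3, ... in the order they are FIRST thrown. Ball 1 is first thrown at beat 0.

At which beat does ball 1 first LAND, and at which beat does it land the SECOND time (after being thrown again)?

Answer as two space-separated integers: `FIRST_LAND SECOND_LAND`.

Answer: 4 8

Derivation:
Beat 0 (L): throw ball1 h=4 -> lands@4:L; in-air after throw: [b1@4:L]
Beat 1 (R): throw ball2 h=2 -> lands@3:R; in-air after throw: [b2@3:R b1@4:L]
Beat 2 (L): throw ball3 h=7 -> lands@9:R; in-air after throw: [b2@3:R b1@4:L b3@9:R]
Beat 3 (R): throw ball2 h=3 -> lands@6:L; in-air after throw: [b1@4:L b2@6:L b3@9:R]
Beat 4 (L): throw ball1 h=4 -> lands@8:L; in-air after throw: [b2@6:L b1@8:L b3@9:R]
Beat 5 (R): throw ball4 h=2 -> lands@7:R; in-air after throw: [b2@6:L b4@7:R b1@8:L b3@9:R]
Beat 6 (L): throw ball2 h=7 -> lands@13:R; in-air after throw: [b4@7:R b1@8:L b3@9:R b2@13:R]
Beat 7 (R): throw ball4 h=3 -> lands@10:L; in-air after throw: [b1@8:L b3@9:R b4@10:L b2@13:R]
Beat 8 (L): throw ball1 h=4 -> lands@12:L; in-air after throw: [b3@9:R b4@10:L b1@12:L b2@13:R]
Ball 1: thrown@0 h=4 -> first land @4; rethrown@4 h=4 -> second land @8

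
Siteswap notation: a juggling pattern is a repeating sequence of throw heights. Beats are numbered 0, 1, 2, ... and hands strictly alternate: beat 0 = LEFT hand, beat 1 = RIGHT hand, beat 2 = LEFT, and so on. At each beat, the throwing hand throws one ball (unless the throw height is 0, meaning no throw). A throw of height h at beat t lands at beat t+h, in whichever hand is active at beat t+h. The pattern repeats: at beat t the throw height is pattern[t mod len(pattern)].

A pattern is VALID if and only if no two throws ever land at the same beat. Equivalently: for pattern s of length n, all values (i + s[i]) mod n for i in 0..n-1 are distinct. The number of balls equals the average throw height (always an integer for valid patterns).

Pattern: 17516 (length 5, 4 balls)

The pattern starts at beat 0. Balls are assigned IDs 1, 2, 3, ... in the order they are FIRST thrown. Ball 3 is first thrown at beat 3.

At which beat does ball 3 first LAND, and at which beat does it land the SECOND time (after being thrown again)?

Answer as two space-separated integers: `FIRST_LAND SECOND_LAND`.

Answer: 4 10

Derivation:
Beat 0 (L): throw ball1 h=1 -> lands@1:R; in-air after throw: [b1@1:R]
Beat 1 (R): throw ball1 h=7 -> lands@8:L; in-air after throw: [b1@8:L]
Beat 2 (L): throw ball2 h=5 -> lands@7:R; in-air after throw: [b2@7:R b1@8:L]
Beat 3 (R): throw ball3 h=1 -> lands@4:L; in-air after throw: [b3@4:L b2@7:R b1@8:L]
Beat 4 (L): throw ball3 h=6 -> lands@10:L; in-air after throw: [b2@7:R b1@8:L b3@10:L]
Beat 5 (R): throw ball4 h=1 -> lands@6:L; in-air after throw: [b4@6:L b2@7:R b1@8:L b3@10:L]
Beat 6 (L): throw ball4 h=7 -> lands@13:R; in-air after throw: [b2@7:R b1@8:L b3@10:L b4@13:R]
Beat 7 (R): throw ball2 h=5 -> lands@12:L; in-air after throw: [b1@8:L b3@10:L b2@12:L b4@13:R]
Beat 8 (L): throw ball1 h=1 -> lands@9:R; in-air after throw: [b1@9:R b3@10:L b2@12:L b4@13:R]
Beat 9 (R): throw ball1 h=6 -> lands@15:R; in-air after throw: [b3@10:L b2@12:L b4@13:R b1@15:R]
Beat 10 (L): throw ball3 h=1 -> lands@11:R; in-air after throw: [b3@11:R b2@12:L b4@13:R b1@15:R]
Ball 3: thrown@3 h=1 -> first land @4; rethrown@4 h=6 -> second land @10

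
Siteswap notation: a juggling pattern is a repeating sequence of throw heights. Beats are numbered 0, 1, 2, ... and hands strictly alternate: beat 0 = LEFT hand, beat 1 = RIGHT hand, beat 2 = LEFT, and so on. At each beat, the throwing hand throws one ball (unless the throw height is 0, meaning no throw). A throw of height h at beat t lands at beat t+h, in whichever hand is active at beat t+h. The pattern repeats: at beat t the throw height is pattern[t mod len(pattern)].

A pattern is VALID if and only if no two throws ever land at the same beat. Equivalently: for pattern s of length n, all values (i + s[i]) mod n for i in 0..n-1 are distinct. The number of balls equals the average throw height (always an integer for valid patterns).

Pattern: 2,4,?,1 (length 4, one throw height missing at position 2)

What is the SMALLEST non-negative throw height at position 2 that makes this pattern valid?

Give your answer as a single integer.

Answer: 1

Derivation:
i=0: (0 + 2) mod 4 = 2
i=1: (1 + 4) mod 4 = 1
i=2: s[i]=? (unknown)
i=3: (3 + 1) mod 4 = 0
Known residues: [0, 1, 2]; need a permutation of 0..3, so missing residue r = 3
Need (2 + s) mod 4 = 3; smallest s = (3 - 2) mod 4 = 1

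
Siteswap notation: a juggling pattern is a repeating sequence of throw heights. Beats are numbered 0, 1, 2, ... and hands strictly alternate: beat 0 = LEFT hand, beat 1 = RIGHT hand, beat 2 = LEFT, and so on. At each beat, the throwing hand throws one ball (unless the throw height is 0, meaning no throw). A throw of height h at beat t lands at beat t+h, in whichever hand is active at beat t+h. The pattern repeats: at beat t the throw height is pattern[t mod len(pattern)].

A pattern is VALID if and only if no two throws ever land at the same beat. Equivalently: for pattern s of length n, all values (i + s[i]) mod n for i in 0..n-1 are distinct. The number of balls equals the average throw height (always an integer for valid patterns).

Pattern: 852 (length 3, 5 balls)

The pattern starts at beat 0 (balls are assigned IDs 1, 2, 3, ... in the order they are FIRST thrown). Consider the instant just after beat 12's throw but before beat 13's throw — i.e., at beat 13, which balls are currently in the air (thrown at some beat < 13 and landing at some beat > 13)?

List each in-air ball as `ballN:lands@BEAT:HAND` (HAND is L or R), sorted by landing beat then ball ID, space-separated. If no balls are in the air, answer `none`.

Answer: ball2:lands@14:L ball1:lands@15:R ball3:lands@17:R ball5:lands@20:L

Derivation:
Beat 0 (L): throw ball1 h=8 -> lands@8:L; in-air after throw: [b1@8:L]
Beat 1 (R): throw ball2 h=5 -> lands@6:L; in-air after throw: [b2@6:L b1@8:L]
Beat 2 (L): throw ball3 h=2 -> lands@4:L; in-air after throw: [b3@4:L b2@6:L b1@8:L]
Beat 3 (R): throw ball4 h=8 -> lands@11:R; in-air after throw: [b3@4:L b2@6:L b1@8:L b4@11:R]
Beat 4 (L): throw ball3 h=5 -> lands@9:R; in-air after throw: [b2@6:L b1@8:L b3@9:R b4@11:R]
Beat 5 (R): throw ball5 h=2 -> lands@7:R; in-air after throw: [b2@6:L b5@7:R b1@8:L b3@9:R b4@11:R]
Beat 6 (L): throw ball2 h=8 -> lands@14:L; in-air after throw: [b5@7:R b1@8:L b3@9:R b4@11:R b2@14:L]
Beat 7 (R): throw ball5 h=5 -> lands@12:L; in-air after throw: [b1@8:L b3@9:R b4@11:R b5@12:L b2@14:L]
Beat 8 (L): throw ball1 h=2 -> lands@10:L; in-air after throw: [b3@9:R b1@10:L b4@11:R b5@12:L b2@14:L]
Beat 9 (R): throw ball3 h=8 -> lands@17:R; in-air after throw: [b1@10:L b4@11:R b5@12:L b2@14:L b3@17:R]
Beat 10 (L): throw ball1 h=5 -> lands@15:R; in-air after throw: [b4@11:R b5@12:L b2@14:L b1@15:R b3@17:R]
Beat 11 (R): throw ball4 h=2 -> lands@13:R; in-air after throw: [b5@12:L b4@13:R b2@14:L b1@15:R b3@17:R]
Beat 12 (L): throw ball5 h=8 -> lands@20:L; in-air after throw: [b4@13:R b2@14:L b1@15:R b3@17:R b5@20:L]
Beat 13 (R): throw ball4 h=5 -> lands@18:L; in-air after throw: [b2@14:L b1@15:R b3@17:R b4@18:L b5@20:L]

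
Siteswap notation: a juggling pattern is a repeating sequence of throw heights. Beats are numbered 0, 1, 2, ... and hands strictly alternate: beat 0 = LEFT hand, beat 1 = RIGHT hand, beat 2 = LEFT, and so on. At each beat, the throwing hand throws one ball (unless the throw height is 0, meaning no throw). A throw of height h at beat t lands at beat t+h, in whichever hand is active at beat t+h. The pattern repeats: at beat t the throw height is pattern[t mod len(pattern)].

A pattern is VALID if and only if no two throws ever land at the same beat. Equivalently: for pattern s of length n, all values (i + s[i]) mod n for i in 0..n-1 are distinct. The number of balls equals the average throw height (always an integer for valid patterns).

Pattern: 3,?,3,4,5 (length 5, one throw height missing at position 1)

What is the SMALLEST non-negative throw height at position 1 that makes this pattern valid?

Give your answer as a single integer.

i=0: (0 + 3) mod 5 = 3
i=1: s[i]=? (unknown)
i=2: (2 + 3) mod 5 = 0
i=3: (3 + 4) mod 5 = 2
i=4: (4 + 5) mod 5 = 4
Known residues: [0, 2, 3, 4]; need a permutation of 0..4, so missing residue r = 1
Need (1 + s) mod 5 = 1; smallest s = (1 - 1) mod 5 = 0

Answer: 0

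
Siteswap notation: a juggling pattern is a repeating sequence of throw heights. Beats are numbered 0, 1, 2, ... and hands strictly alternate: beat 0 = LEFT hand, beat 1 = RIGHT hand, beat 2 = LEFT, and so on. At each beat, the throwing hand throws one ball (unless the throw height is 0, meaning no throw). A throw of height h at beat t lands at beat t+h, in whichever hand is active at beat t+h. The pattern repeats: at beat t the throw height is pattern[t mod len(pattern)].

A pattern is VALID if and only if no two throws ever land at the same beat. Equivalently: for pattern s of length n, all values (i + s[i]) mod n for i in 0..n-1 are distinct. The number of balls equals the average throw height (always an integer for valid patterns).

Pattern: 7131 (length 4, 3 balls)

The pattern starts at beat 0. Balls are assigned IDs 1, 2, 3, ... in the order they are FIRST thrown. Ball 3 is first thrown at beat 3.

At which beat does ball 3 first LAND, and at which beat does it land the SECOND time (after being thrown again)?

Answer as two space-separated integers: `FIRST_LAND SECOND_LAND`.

Answer: 4 11

Derivation:
Beat 0 (L): throw ball1 h=7 -> lands@7:R; in-air after throw: [b1@7:R]
Beat 1 (R): throw ball2 h=1 -> lands@2:L; in-air after throw: [b2@2:L b1@7:R]
Beat 2 (L): throw ball2 h=3 -> lands@5:R; in-air after throw: [b2@5:R b1@7:R]
Beat 3 (R): throw ball3 h=1 -> lands@4:L; in-air after throw: [b3@4:L b2@5:R b1@7:R]
Beat 4 (L): throw ball3 h=7 -> lands@11:R; in-air after throw: [b2@5:R b1@7:R b3@11:R]
Beat 5 (R): throw ball2 h=1 -> lands@6:L; in-air after throw: [b2@6:L b1@7:R b3@11:R]
Beat 6 (L): throw ball2 h=3 -> lands@9:R; in-air after throw: [b1@7:R b2@9:R b3@11:R]
Beat 7 (R): throw ball1 h=1 -> lands@8:L; in-air after throw: [b1@8:L b2@9:R b3@11:R]
Beat 8 (L): throw ball1 h=7 -> lands@15:R; in-air after throw: [b2@9:R b3@11:R b1@15:R]
Beat 9 (R): throw ball2 h=1 -> lands@10:L; in-air after throw: [b2@10:L b3@11:R b1@15:R]
Beat 10 (L): throw ball2 h=3 -> lands@13:R; in-air after throw: [b3@11:R b2@13:R b1@15:R]
Beat 11 (R): throw ball3 h=1 -> lands@12:L; in-air after throw: [b3@12:L b2@13:R b1@15:R]
Ball 3: thrown@3 h=1 -> first land @4; rethrown@4 h=7 -> second land @11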